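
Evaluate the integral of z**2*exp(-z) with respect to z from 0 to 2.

2 - 10*exp(-2)

Integrate by parts twice (u = z^2, dv = exp(-z) dz).
An antiderivative is F(z) = (-z**2 - 2*z - 2)*exp(-z).
Then F(2) - F(0) = (-10*exp(-2)) - (-2) = 2 - 10*exp(-2).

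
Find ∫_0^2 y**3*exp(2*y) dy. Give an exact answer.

3/8 + 17*exp(4)/8

Integrate by parts 3 times (u = y^3, dv = exp(2*y) dy).
An antiderivative is F(y) = (4*y**3 - 6*y**2 + 6*y - 3)*exp(2*y)/8.
Then F(2) - F(0) = (17*exp(4)/8) - (-3/8) = 3/8 + 17*exp(4)/8.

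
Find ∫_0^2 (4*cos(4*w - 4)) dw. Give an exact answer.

Let u = 4*w - 4, so du = 4 dw. When w = 0, u = -4; when w = 2, u = 4.
The integral becomes ∫ cos(u) du from -4 to 4, with antiderivative sin(u).
Back in w: F(w) = sin(4*w - 4).
Then F(2) - F(0) = (sin(4)) - (-sin(4)) = 2*sin(4).

2*sin(4)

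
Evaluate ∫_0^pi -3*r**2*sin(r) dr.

12 - 3*pi**2

Integrate by parts twice (u = r^2, dv = -3*sin(r) dr).
An antiderivative is F(r) = 3*r**2*cos(r) - 6*r*sin(r) - 6*cos(r).
Then F(pi) - F(0) = (6 - 3*pi**2) - (-6) = 12 - 3*pi**2.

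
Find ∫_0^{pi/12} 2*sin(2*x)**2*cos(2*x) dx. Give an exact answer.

1/24

Let u = sin(2*x), so du = 2*cos(2*x) dx. When x = 0, u = 0; when x = pi/12, u = 1/2.
The integral becomes ∫ u**2 du from 0 to 1/2, with antiderivative u**3/3.
Back in x: F(x) = sin(2*x)**3/3.
Then F(pi/12) - F(0) = (1/24) - (0) = 1/24.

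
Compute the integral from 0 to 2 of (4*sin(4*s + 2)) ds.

cos(2) - cos(10)

Let u = 4*s + 2, so du = 4 ds. When s = 0, u = 2; when s = 2, u = 10.
The integral becomes ∫ sin(u) du from 2 to 10, with antiderivative -cos(u).
Back in s: F(s) = -cos(4*s + 2).
Then F(2) - F(0) = (-cos(10)) - (-cos(2)) = cos(2) - cos(10).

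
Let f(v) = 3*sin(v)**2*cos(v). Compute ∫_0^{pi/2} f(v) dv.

1

Let u = sin(v), so du = cos(v) dv. When v = 0, u = 0; when v = pi/2, u = 1.
The integral becomes 3·∫ u**2 du from 0 to 1, with antiderivative u**3.
Back in v: F(v) = sin(v)**3.
Then F(pi/2) - F(0) = (1) - (0) = 1.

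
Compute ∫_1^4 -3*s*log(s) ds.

Integrate by parts once (u = ln s, dv = -3*s ds).
An antiderivative is F(s) = -3*s**2*(2*log(s) - 1)/4.
Then F(4) - F(1) = (12 - 48*log(2)) - (3/4) = 45/4 - 48*log(2).

45/4 - 48*log(2)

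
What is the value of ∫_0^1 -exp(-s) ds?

An antiderivative is F(s) = exp(-s).
Then F(1) - F(0) = (exp(-1)) - (1) = -1 + exp(-1).

-1 + exp(-1)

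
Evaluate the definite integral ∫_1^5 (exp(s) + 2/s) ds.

An antiderivative is F(s) = exp(s) + 2*log(s).
Then F(5) - F(1) = (log(25) + exp(5)) - (exp(1)) = -exp(1) + log(25) + exp(5).

-exp(1) + log(25) + exp(5)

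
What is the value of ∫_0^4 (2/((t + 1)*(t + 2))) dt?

log(25/9)

Factor the denominator: t**2 + 3*t + 2 = (t + 2)(t + 1).
Partial fractions: 2/((t + 1)*(t + 2)) = -2/(t + 2) + 2/(t + 1).
An antiderivative is F(t) = 2*log(t + 1) - 2*log(t + 2).
Then F(4) - F(0) = (log(25/36)) - (-log(4)) = log(25/9).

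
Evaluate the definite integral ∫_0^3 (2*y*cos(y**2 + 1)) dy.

Let u = y**2 + 1, so du = 2*y dy. When y = 0, u = 1; when y = 3, u = 10.
The integral becomes ∫ cos(u) du from 1 to 10, with antiderivative sin(u).
Back in y: F(y) = sin(y**2 + 1).
Then F(3) - F(0) = (sin(10)) - (sin(1)) = -sin(1) + sin(10).

-sin(1) + sin(10)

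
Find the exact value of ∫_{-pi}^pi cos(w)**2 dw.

pi

Use the identity cos^2(w) = (1 + cos(2*w))/2.
An antiderivative is F(w) = w/2 + sin(2*w)/4.
Then F(pi) - F(-pi) = (pi/2) - (-pi/2) = pi.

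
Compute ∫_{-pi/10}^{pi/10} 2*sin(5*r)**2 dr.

pi/5

Use the identity sin^2(5*r) = (1 - cos(10*r))/2.
An antiderivative is F(r) = r - sin(10*r)/10.
Then F(pi/10) - F(-pi/10) = (pi/10) - (-pi/10) = pi/5.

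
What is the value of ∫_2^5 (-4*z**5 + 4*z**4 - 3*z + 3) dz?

By the power rule, an antiderivative is F(z) = -2*z**6/3 + 4*z**5/5 - 3*z**2/2 + 3*z.
Then F(5) - F(2) = (-47635/6) - (-256/15) = -79221/10.

-79221/10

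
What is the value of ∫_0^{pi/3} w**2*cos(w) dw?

-sqrt(3) + sqrt(3)*pi**2/18 + pi/3

Integrate by parts twice (u = w^2, dv = cos(w) dw).
An antiderivative is F(w) = w**2*sin(w) + 2*w*cos(w) - 2*sin(w).
Then F(pi/3) - F(0) = (-sqrt(3) + sqrt(3)*pi**2/18 + pi/3) - (0) = -sqrt(3) + sqrt(3)*pi**2/18 + pi/3.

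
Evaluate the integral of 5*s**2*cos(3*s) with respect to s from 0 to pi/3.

-10*pi/27

Integrate by parts twice (u = s^2, dv = 5*cos(3*s) ds).
An antiderivative is F(s) = 5*s**2*sin(3*s)/3 + 10*s*cos(3*s)/9 - 10*sin(3*s)/27.
Then F(pi/3) - F(0) = (-10*pi/27) - (0) = -10*pi/27.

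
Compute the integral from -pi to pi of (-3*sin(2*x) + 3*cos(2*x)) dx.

0

An antiderivative is F(x) = 3*sin(2*x)/2 + 3*cos(2*x)/2.
Then F(pi) - F(-pi) = (3/2) - (3/2) = 0.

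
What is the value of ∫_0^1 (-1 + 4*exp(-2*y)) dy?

An antiderivative is F(y) = -y - 2*exp(-2*y).
Then F(1) - F(0) = (-1 - 2*exp(-2)) - (-2) = 1 - 2*exp(-2).

1 - 2*exp(-2)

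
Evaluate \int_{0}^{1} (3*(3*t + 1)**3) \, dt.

Let u = 3*t + 1, so du = 3 dt. When t = 0, u = 1; when t = 1, u = 4.
The integral becomes ∫ u**3 du from 1 to 4, with antiderivative u**4/4.
Back in t: F(t) = (3*t + 1)**4/4.
Then F(1) - F(0) = (64) - (1/4) = 255/4.

255/4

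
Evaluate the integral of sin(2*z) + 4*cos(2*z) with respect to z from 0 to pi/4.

An antiderivative is F(z) = 2*sin(2*z) - cos(2*z)/2.
Then F(pi/4) - F(0) = (2) - (-1/2) = 5/2.

5/2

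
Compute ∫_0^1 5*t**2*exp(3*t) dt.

-10/27 + 25*exp(3)/27

Integrate by parts twice (u = t^2, dv = 5*exp(3*t) dt).
An antiderivative is F(t) = (45*t**2 - 30*t + 10)*exp(3*t)/27.
Then F(1) - F(0) = (25*exp(3)/27) - (10/27) = -10/27 + 25*exp(3)/27.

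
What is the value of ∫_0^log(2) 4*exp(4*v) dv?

Let u = exp(v), so du = exp(v) dv. When v = 0, u = 1; when v = log(2), u = 2.
The integral becomes 4·∫ u**3 du from 1 to 2, with antiderivative u**4.
Back in v: F(v) = exp(4*v).
Then F(log(2)) - F(0) = (16) - (1) = 15.

15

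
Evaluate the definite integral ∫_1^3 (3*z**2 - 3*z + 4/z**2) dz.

By the power rule, an antiderivative is F(z) = z**3 - 3*z**2/2 - 4/z.
Then F(3) - F(1) = (73/6) - (-9/2) = 50/3.

50/3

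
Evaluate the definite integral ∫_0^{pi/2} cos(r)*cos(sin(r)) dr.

sin(1)

Let u = sin(r), so du = cos(r) dr. When r = 0, u = 0; when r = pi/2, u = 1.
The integral becomes ∫ cos(u) du from 0 to 1, with antiderivative sin(u).
Back in r: F(r) = sin(sin(r)).
Then F(pi/2) - F(0) = (sin(1)) - (0) = sin(1).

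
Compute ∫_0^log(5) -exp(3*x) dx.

An antiderivative is F(x) = -exp(3*x)/3.
Then F(log(5)) - F(0) = (-125/3) - (-1/3) = -124/3.

-124/3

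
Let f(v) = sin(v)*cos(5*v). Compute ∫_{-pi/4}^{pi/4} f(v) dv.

Use the identity sin(v)cos(5*v) = [sin(6*v) + sin(-4*v)]/2.
An antiderivative is F(v) = cos(4*v)/8 - cos(6*v)/12.
Then F(pi/4) - F(-pi/4) = (-1/8) - (-1/8) = 0.

0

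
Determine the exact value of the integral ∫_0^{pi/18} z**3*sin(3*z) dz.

Integrate by parts 3 times (u = z^3, dv = sin(3*z) dz).
An antiderivative is F(z) = -z**3*cos(3*z)/3 + z**2*sin(3*z)/3 + 2*z*cos(3*z)/9 - 2*sin(3*z)/27.
Then F(pi/18) - F(0) = (-1/27 - sqrt(3)*pi**3/34992 + pi**2/1944 + sqrt(3)*pi/162) - (0) = -1/27 - sqrt(3)*pi**3/34992 + pi**2/1944 + sqrt(3)*pi/162.

-1/27 - sqrt(3)*pi**3/34992 + pi**2/1944 + sqrt(3)*pi/162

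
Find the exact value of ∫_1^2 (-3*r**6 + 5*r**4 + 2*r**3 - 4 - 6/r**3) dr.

By the power rule, an antiderivative is F(r) = -3*r**7/7 + r**5 + r**4/2 - 4*r + 3/r**2.
Then F(2) - F(1) = (-619/28) - (1/14) = -621/28.

-621/28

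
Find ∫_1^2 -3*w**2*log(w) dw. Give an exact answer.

7/3 - 8*log(2)

Integrate by parts once (u = ln w, dv = -3*w**2 dw).
An antiderivative is F(w) = -w**3*(3*log(w) - 1)/3.
Then F(2) - F(1) = (8/3 - 8*log(2)) - (1/3) = 7/3 - 8*log(2).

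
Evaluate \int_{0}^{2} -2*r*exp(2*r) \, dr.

-3*exp(4)/2 - 1/2

Integrate by parts once (u = r, dv = -2*exp(2*r) dr).
An antiderivative is F(r) = (-2*r + 1)*exp(2*r)/2.
Then F(2) - F(0) = (-3*exp(4)/2) - (1/2) = -3*exp(4)/2 - 1/2.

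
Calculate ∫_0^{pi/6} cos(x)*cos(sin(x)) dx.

sin(1/2)

Let u = sin(x), so du = cos(x) dx. When x = 0, u = 0; when x = pi/6, u = 1/2.
The integral becomes ∫ cos(u) du from 0 to 1/2, with antiderivative sin(u).
Back in x: F(x) = sin(sin(x)).
Then F(pi/6) - F(0) = (sin(1/2)) - (0) = sin(1/2).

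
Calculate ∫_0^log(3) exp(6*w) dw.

Let u = exp(w), so du = exp(w) dw. When w = 0, u = 1; when w = log(3), u = 3.
The integral becomes ∫ u**5 du from 1 to 3, with antiderivative u**6/6.
Back in w: F(w) = exp(6*w)/6.
Then F(log(3)) - F(0) = (243/2) - (1/6) = 364/3.

364/3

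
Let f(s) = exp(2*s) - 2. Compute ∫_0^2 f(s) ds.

An antiderivative is F(s) = exp(2*s)/2 - 2*s.
Then F(2) - F(0) = (-4 + exp(4)/2) - (1/2) = -9/2 + exp(4)/2.

-9/2 + exp(4)/2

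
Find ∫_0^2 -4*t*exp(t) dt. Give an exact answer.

Integrate by parts once (u = t, dv = -4*exp(t) dt).
An antiderivative is F(t) = (-4*t + 4)*exp(t).
Then F(2) - F(0) = (-4*exp(2)) - (4) = -4*exp(2) - 4.

-4*exp(2) - 4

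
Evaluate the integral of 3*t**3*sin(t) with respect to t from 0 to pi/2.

-18 + 9*pi**2/4

Integrate by parts 3 times (u = t^3, dv = 3*sin(t) dt).
An antiderivative is F(t) = -3*t**3*cos(t) + 9*t**2*sin(t) + 18*t*cos(t) - 18*sin(t).
Then F(pi/2) - F(0) = (-18 + 9*pi**2/4) - (0) = -18 + 9*pi**2/4.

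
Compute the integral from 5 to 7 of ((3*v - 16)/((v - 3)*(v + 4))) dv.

-8*log(3) - log(2) + 4*log(11)

Factor the denominator: v**2 + v - 12 = (v + 4)(v - 3).
Partial fractions: (3*v - 16)/((v - 3)*(v + 4)) = 4/(v + 4) - 1/(v - 3).
An antiderivative is F(v) = -log(v - 3) + 4*log(v + 4).
Then F(7) - F(5) = (-2*log(2) + 4*log(11)) - (-log(2) + 8*log(3)) = -8*log(3) - log(2) + 4*log(11).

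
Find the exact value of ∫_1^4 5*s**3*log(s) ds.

-1275/16 + 640*log(2)

Integrate by parts once (u = ln s, dv = 5*s**3 ds).
An antiderivative is F(s) = 5*s**4*(4*log(s) - 1)/16.
Then F(4) - F(1) = (-80 + 640*log(2)) - (-5/16) = -1275/16 + 640*log(2).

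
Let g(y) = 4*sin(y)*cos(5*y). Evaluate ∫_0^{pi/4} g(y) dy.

-2/3

Use the identity sin(y)cos(5*y) = [sin(6*y) + sin(-4*y)]/2.
An antiderivative is F(y) = cos(4*y)/2 - cos(6*y)/3.
Then F(pi/4) - F(0) = (-1/2) - (1/6) = -2/3.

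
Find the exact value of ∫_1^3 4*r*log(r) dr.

Integrate by parts once (u = ln r, dv = 4*r dr).
An antiderivative is F(r) = r**2*(2*log(r) - 1).
Then F(3) - F(1) = (-9 + 18*log(3)) - (-1) = -8 + 18*log(3).

-8 + 18*log(3)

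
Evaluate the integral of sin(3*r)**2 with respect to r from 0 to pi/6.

Use the identity sin^2(3*r) = (1 - cos(6*r))/2.
An antiderivative is F(r) = r/2 - sin(6*r)/12.
Then F(pi/6) - F(0) = (pi/12) - (0) = pi/12.

pi/12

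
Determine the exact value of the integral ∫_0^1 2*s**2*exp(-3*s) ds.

4/27 - 34*exp(-3)/27

Integrate by parts twice (u = s^2, dv = 2*exp(-3*s) ds).
An antiderivative is F(s) = (-18*s**2 - 12*s - 4)*exp(-3*s)/27.
Then F(1) - F(0) = (-34*exp(-3)/27) - (-4/27) = 4/27 - 34*exp(-3)/27.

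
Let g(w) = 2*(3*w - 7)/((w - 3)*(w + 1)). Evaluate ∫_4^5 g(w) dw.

-5*log(5) + 6*log(2) + 5*log(3)

Factor the denominator: w**2 - 2*w - 3 = (w + 1)(w - 3).
Partial fractions: 2*(3*w - 7)/((w - 3)*(w + 1)) = 5/(w + 1) + 1/(w - 3).
An antiderivative is F(w) = log(w - 3) + 5*log(w + 1).
Then F(5) - F(4) = (6*log(2) + 5*log(3)) - (5*log(5)) = -5*log(5) + 6*log(2) + 5*log(3).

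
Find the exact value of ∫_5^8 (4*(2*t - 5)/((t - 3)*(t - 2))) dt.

4*log(5)

Factor the denominator: t**2 - 5*t + 6 = (t - 2)(t - 3).
Partial fractions: 4*(2*t - 5)/((t - 3)*(t - 2)) = 4/(t - 2) + 4/(t - 3).
An antiderivative is F(t) = 4*log(t - 3) + 4*log(t - 2).
Then F(8) - F(5) = (4*log(2) + 4*log(3) + 4*log(5)) - (4*log(2) + 4*log(3)) = 4*log(5).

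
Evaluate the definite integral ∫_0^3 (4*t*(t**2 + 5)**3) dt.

Let u = t**2 + 5, so du = 2*t dt. When t = 0, u = 5; when t = 3, u = 14.
The integral becomes 2·∫ u**3 du from 5 to 14, with antiderivative u**4/2.
Back in t: F(t) = (t**2 + 5)**4/2.
Then F(3) - F(0) = (19208) - (625/2) = 37791/2.

37791/2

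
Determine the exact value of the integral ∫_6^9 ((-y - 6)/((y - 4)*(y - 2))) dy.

Factor the denominator: y**2 - 6*y + 8 = (y - 2)(y - 4).
Partial fractions: (-y - 6)/((y - 4)*(y - 2)) = 4/(y - 2) - 5/(y - 4).
An antiderivative is F(y) = -5*log(y - 4) + 4*log(y - 2).
Then F(9) - F(6) = (-5*log(5) + 4*log(7)) - (log(8)) = -5*log(5) - 3*log(2) + 4*log(7).

-5*log(5) - 3*log(2) + 4*log(7)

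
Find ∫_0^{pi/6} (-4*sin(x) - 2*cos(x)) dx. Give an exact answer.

An antiderivative is F(x) = -2*sin(x) + 4*cos(x).
Then F(pi/6) - F(0) = (-1 + 2*sqrt(3)) - (4) = -5 + 2*sqrt(3).

-5 + 2*sqrt(3)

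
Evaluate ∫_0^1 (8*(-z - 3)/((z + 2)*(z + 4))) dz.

-4*log(5) - 4*log(3) + 12*log(2)

Factor the denominator: z**2 + 6*z + 8 = (z + 4)(z + 2).
Partial fractions: 8*(-z - 3)/((z + 2)*(z + 4)) = -4/(z + 4) - 4/(z + 2).
An antiderivative is F(z) = -4*log(z + 2) - 4*log(z + 4).
Then F(1) - F(0) = (-4*log(5) - 4*log(3)) - (-12*log(2)) = -4*log(5) - 4*log(3) + 12*log(2).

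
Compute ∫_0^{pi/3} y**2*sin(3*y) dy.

Integrate by parts twice (u = y^2, dv = sin(3*y) dy).
An antiderivative is F(y) = -y**2*cos(3*y)/3 + 2*y*sin(3*y)/9 + 2*cos(3*y)/27.
Then F(pi/3) - F(0) = (-2/27 + pi**2/27) - (2/27) = -4/27 + pi**2/27.

-4/27 + pi**2/27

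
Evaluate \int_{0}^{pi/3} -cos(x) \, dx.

An antiderivative is F(x) = -sin(x).
Then F(pi/3) - F(0) = (-sqrt(3)/2) - (0) = -sqrt(3)/2.

-sqrt(3)/2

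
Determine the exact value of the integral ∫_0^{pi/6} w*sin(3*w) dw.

1/9

Integrate by parts once (u = w, dv = sin(3*w) dw).
An antiderivative is F(w) = -w*cos(3*w)/3 + sin(3*w)/9.
Then F(pi/6) - F(0) = (1/9) - (0) = 1/9.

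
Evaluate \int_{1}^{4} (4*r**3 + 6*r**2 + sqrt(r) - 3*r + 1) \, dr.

By the power rule, an antiderivative is F(r) = r**4 + 2*r**(3/2)/3 + 2*r**3 - 3*r**2/2 + r.
Then F(4) - F(1) = (1108/3) - (19/6) = 2197/6.

2197/6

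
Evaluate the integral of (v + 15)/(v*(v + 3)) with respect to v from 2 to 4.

-4*log(7) + 5*log(2) + 4*log(5)

Factor the denominator: v**2 + 3*v = (v + 3)v.
Partial fractions: (v + 15)/(v*(v + 3)) = -4/(v + 3) + 5/v.
An antiderivative is F(v) = 5*log(v) - 4*log(v + 3).
Then F(4) - F(2) = (-4*log(7) + 10*log(2)) - (-4*log(5) + 5*log(2)) = -4*log(7) + 5*log(2) + 4*log(5).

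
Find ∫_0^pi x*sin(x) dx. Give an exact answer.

Integrate by parts once (u = x, dv = sin(x) dx).
An antiderivative is F(x) = -x*cos(x) + sin(x).
Then F(pi) - F(0) = (pi) - (0) = pi.

pi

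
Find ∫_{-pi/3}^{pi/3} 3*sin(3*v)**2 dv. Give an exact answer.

Use the identity sin^2(3*v) = (1 - cos(6*v))/2.
An antiderivative is F(v) = 3*v/2 - sin(6*v)/4.
Then F(pi/3) - F(-pi/3) = (pi/2) - (-pi/2) = pi.

pi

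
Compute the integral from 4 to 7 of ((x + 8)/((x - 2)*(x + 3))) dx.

Factor the denominator: x**2 + x - 6 = (x + 3)(x - 2).
Partial fractions: (x + 8)/((x - 2)*(x + 3)) = -1/(x + 3) + 2/(x - 2).
An antiderivative is F(x) = 2*log(x - 2) - log(x + 3).
Then F(7) - F(4) = (log(5/2)) - (log(4/7)) = log(35/8).

log(35/8)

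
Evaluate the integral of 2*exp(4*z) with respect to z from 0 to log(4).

Let u = exp(z), so du = exp(z) dz. When z = 0, u = 1; when z = log(4), u = 4.
The integral becomes 2·∫ u**3 du from 1 to 4, with antiderivative u**4/2.
Back in z: F(z) = exp(4*z)/2.
Then F(log(4)) - F(0) = (128) - (1/2) = 255/2.

255/2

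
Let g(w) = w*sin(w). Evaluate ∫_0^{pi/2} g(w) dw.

Integrate by parts once (u = w, dv = sin(w) dw).
An antiderivative is F(w) = -w*cos(w) + sin(w).
Then F(pi/2) - F(0) = (1) - (0) = 1.

1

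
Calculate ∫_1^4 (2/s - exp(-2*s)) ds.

An antiderivative is F(s) = 2*log(s) + exp(-2*s)/2.
Then F(4) - F(1) = (exp(-8)/2 + 4*log(2)) - (exp(-2)/2) = (-exp(6) + 1 + 8*exp(8)*log(2))*exp(-8)/2.

(-exp(6) + 1 + 8*exp(8)*log(2))*exp(-8)/2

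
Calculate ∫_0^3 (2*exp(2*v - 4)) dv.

-(1 - exp(6))*exp(-4)

Let u = 2*v - 4, so du = 2 dv. When v = 0, u = -4; when v = 3, u = 2.
The integral becomes ∫ exp(u) du from -4 to 2, with antiderivative exp(u).
Back in v: F(v) = exp(2*v - 4).
Then F(3) - F(0) = (exp(2)) - (exp(-4)) = -(1 - exp(6))*exp(-4).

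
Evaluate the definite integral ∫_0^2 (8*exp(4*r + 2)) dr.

-2*(1 - exp(8))*exp(2)

Let u = 4*r + 2, so du = 4 dr. When r = 0, u = 2; when r = 2, u = 10.
The integral becomes 2·∫ exp(u) du from 2 to 10, with antiderivative 2*exp(u).
Back in r: F(r) = 2*exp(4*r + 2).
Then F(2) - F(0) = (2*exp(10)) - (2*exp(2)) = -2*(1 - exp(8))*exp(2).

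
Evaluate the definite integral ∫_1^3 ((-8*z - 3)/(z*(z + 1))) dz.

-5*log(2) - 3*log(3)

Factor the denominator: z**2 + z = (z + 1)z.
Partial fractions: (-8*z - 3)/(z*(z + 1)) = -5/(z + 1) - 3/z.
An antiderivative is F(z) = -3*log(z) - 5*log(z + 1).
Then F(3) - F(1) = (-10*log(2) - 3*log(3)) - (-log(32)) = -5*log(2) - 3*log(3).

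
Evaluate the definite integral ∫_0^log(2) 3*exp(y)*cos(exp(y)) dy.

-3*sin(1) + 3*sin(2)

Let u = exp(y), so du = exp(y) dy. When y = 0, u = 1; when y = log(2), u = 2.
The integral becomes 3·∫ cos(u) du from 1 to 2, with antiderivative 3*sin(u).
Back in y: F(y) = 3*sin(exp(y)).
Then F(log(2)) - F(0) = (3*sin(2)) - (3*sin(1)) = -3*sin(1) + 3*sin(2).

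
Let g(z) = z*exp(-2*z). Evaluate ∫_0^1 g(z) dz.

(-3 + exp(2))*exp(-2)/4

Integrate by parts once (u = z, dv = exp(-2*z) dz).
An antiderivative is F(z) = (-2*z - 1)*exp(-2*z)/4.
Then F(1) - F(0) = (-3*exp(-2)/4) - (-1/4) = (-3 + exp(2))*exp(-2)/4.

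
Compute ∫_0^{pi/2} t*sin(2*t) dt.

Integrate by parts once (u = t, dv = sin(2*t) dt).
An antiderivative is F(t) = -t*cos(2*t)/2 + sin(2*t)/4.
Then F(pi/2) - F(0) = (pi/4) - (0) = pi/4.

pi/4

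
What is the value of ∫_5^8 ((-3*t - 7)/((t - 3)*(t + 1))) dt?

Factor the denominator: t**2 - 2*t - 3 = (t + 1)(t - 3).
Partial fractions: (-3*t - 7)/((t - 3)*(t + 1)) = 1/(t + 1) - 4/(t - 3).
An antiderivative is F(t) = -4*log(t - 3) + log(t + 1).
Then F(8) - F(5) = (-4*log(5) + 2*log(3)) - (log(3/8)) = -4*log(5) + log(3) + 3*log(2).

-4*log(5) + log(3) + 3*log(2)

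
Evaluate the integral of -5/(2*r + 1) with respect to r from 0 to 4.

An antiderivative is F(r) = -5*log(2*r + 1)/2.
Then F(4) - F(0) = (-5*log(3)) - (0) = -5*log(3).

-5*log(3)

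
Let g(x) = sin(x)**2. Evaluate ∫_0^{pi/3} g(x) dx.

-sqrt(3)/8 + pi/6

Use the identity sin^2(x) = (1 - cos(2*x))/2.
An antiderivative is F(x) = x/2 - sin(2*x)/4.
Then F(pi/3) - F(0) = (-sqrt(3)/8 + pi/6) - (0) = -sqrt(3)/8 + pi/6.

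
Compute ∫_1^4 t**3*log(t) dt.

Integrate by parts once (u = ln t, dv = t**3 dt).
An antiderivative is F(t) = t**4*(4*log(t) - 1)/16.
Then F(4) - F(1) = (-16 + 128*log(2)) - (-1/16) = -255/16 + 128*log(2).

-255/16 + 128*log(2)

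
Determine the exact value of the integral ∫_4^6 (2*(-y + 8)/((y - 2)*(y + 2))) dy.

-7*log(2) + 5*log(3)

Factor the denominator: y**2 - 4 = (y + 2)(y - 2).
Partial fractions: 2*(-y + 8)/((y - 2)*(y + 2)) = -5/(y + 2) + 3/(y - 2).
An antiderivative is F(y) = 3*log(y - 2) - 5*log(y + 2).
Then F(6) - F(4) = (-9*log(2)) - (-5*log(3) - 2*log(2)) = -7*log(2) + 5*log(3).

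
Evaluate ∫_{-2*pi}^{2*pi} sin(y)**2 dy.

Use the identity sin^2(y) = (1 - cos(2*y))/2.
An antiderivative is F(y) = y/2 - sin(2*y)/4.
Then F(2*pi) - F(-2*pi) = (pi) - (-pi) = 2*pi.

2*pi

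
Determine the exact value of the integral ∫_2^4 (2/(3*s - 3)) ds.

An antiderivative is F(s) = 2*log(3*s - 3)/3.
Then F(4) - F(2) = (4*log(3)/3) - (2*log(3)/3) = 2*log(3)/3.

2*log(3)/3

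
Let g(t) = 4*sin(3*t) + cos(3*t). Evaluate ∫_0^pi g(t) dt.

An antiderivative is F(t) = sin(3*t)/3 - 4*cos(3*t)/3.
Then F(pi) - F(0) = (4/3) - (-4/3) = 8/3.

8/3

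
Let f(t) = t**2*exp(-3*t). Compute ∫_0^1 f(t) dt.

Integrate by parts twice (u = t^2, dv = exp(-3*t) dt).
An antiderivative is F(t) = (-9*t**2 - 6*t - 2)*exp(-3*t)/27.
Then F(1) - F(0) = (-17*exp(-3)/27) - (-2/27) = 2/27 - 17*exp(-3)/27.

2/27 - 17*exp(-3)/27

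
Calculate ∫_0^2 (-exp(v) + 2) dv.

An antiderivative is F(v) = 2*v - exp(v).
Then F(2) - F(0) = (4 - exp(2)) - (-1) = 5 - exp(2).

5 - exp(2)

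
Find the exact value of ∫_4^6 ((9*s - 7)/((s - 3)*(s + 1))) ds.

-4*log(5) + 5*log(3) + 4*log(7)

Factor the denominator: s**2 - 2*s - 3 = (s + 1)(s - 3).
Partial fractions: (9*s - 7)/((s - 3)*(s + 1)) = 4/(s + 1) + 5/(s - 3).
An antiderivative is F(s) = 5*log(s - 3) + 4*log(s + 1).
Then F(6) - F(4) = (5*log(3) + 4*log(7)) - (4*log(5)) = -4*log(5) + 5*log(3) + 4*log(7).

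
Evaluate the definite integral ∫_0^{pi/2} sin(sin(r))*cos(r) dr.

Let u = sin(r), so du = cos(r) dr. When r = 0, u = 0; when r = pi/2, u = 1.
The integral becomes ∫ sin(u) du from 0 to 1, with antiderivative -cos(u).
Back in r: F(r) = -cos(sin(r)).
Then F(pi/2) - F(0) = (-cos(1)) - (-1) = 1 - cos(1).

1 - cos(1)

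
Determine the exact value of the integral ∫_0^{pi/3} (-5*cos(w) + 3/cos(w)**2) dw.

sqrt(3)/2

An antiderivative is F(w) = -5*sin(w) + 3*tan(w).
Then F(pi/3) - F(0) = (sqrt(3)/2) - (0) = sqrt(3)/2.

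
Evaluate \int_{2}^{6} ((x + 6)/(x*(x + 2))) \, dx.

log(27/4)

Factor the denominator: x**2 + 2*x = (x + 2)x.
Partial fractions: (x + 6)/(x*(x + 2)) = -2/(x + 2) + 3/x.
An antiderivative is F(x) = 3*log(x) - 2*log(x + 2).
Then F(6) - F(2) = (log(27/8)) - (-log(2)) = log(27/4).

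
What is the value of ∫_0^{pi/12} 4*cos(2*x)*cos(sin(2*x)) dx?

2*sin(1/2)

Let u = sin(2*x), so du = 2*cos(2*x) dx. When x = 0, u = 0; when x = pi/12, u = 1/2.
The integral becomes 2·∫ cos(u) du from 0 to 1/2, with antiderivative 2*sin(u).
Back in x: F(x) = 2*sin(sin(2*x)).
Then F(pi/12) - F(0) = (2*sin(1/2)) - (0) = 2*sin(1/2).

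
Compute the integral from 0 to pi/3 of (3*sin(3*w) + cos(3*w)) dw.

An antiderivative is F(w) = sin(3*w)/3 - cos(3*w).
Then F(pi/3) - F(0) = (1) - (-1) = 2.

2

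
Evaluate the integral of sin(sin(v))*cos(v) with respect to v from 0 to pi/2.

1 - cos(1)

Let u = sin(v), so du = cos(v) dv. When v = 0, u = 0; when v = pi/2, u = 1.
The integral becomes ∫ sin(u) du from 0 to 1, with antiderivative -cos(u).
Back in v: F(v) = -cos(sin(v)).
Then F(pi/2) - F(0) = (-cos(1)) - (-1) = 1 - cos(1).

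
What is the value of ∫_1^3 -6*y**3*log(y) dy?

Integrate by parts once (u = ln y, dv = -6*y**3 dy).
An antiderivative is F(y) = -3*y**4*(4*log(y) - 1)/8.
Then F(3) - F(1) = (243/8 - 243*log(3)/2) - (3/8) = 30 - 243*log(3)/2.

30 - 243*log(3)/2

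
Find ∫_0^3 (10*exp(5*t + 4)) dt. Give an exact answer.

-2*(1 - exp(15))*exp(4)

Let u = 5*t + 4, so du = 5 dt. When t = 0, u = 4; when t = 3, u = 19.
The integral becomes 2·∫ exp(u) du from 4 to 19, with antiderivative 2*exp(u).
Back in t: F(t) = 2*exp(5*t + 4).
Then F(3) - F(0) = (2*exp(19)) - (2*exp(4)) = -2*(1 - exp(15))*exp(4).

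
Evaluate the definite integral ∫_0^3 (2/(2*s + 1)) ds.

Let u = 2*s + 1, so du = 2 ds. When s = 0, u = 1; when s = 3, u = 7.
The integral becomes ∫ 1/u du from 1 to 7, with antiderivative log(u).
Back in s: F(s) = log(2*s + 1).
Then F(3) - F(0) = (log(7)) - (0) = log(7).

log(7)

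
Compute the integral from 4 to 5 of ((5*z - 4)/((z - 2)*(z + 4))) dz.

-13*log(2) + 9*log(3)

Factor the denominator: z**2 + 2*z - 8 = (z + 4)(z - 2).
Partial fractions: (5*z - 4)/((z - 2)*(z + 4)) = 4/(z + 4) + 1/(z - 2).
An antiderivative is F(z) = log(z - 2) + 4*log(z + 4).
Then F(5) - F(4) = (9*log(3)) - (13*log(2)) = -13*log(2) + 9*log(3).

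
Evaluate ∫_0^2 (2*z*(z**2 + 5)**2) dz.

Let u = z**2 + 5, so du = 2*z dz. When z = 0, u = 5; when z = 2, u = 9.
The integral becomes ∫ u**2 du from 5 to 9, with antiderivative u**3/3.
Back in z: F(z) = (z**2 + 5)**3/3.
Then F(2) - F(0) = (243) - (125/3) = 604/3.

604/3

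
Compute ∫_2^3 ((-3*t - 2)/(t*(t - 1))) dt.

Factor the denominator: t**2 - t = t(t - 1).
Partial fractions: (-3*t - 2)/(t*(t - 1)) = 2/t - 5/(t - 1).
An antiderivative is F(t) = 2*log(t) - 5*log(t - 1).
Then F(3) - F(2) = (log(9/32)) - (log(4)) = -7*log(2) + 2*log(3).

-7*log(2) + 2*log(3)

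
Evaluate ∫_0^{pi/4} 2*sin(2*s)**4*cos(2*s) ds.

1/5

Let u = sin(2*s), so du = 2*cos(2*s) ds. When s = 0, u = 0; when s = pi/4, u = 1.
The integral becomes ∫ u**4 du from 0 to 1, with antiderivative u**5/5.
Back in s: F(s) = sin(2*s)**5/5.
Then F(pi/4) - F(0) = (1/5) - (0) = 1/5.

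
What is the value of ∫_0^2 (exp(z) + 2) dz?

3 + exp(2)

An antiderivative is F(z) = 2*z + exp(z).
Then F(2) - F(0) = (4 + exp(2)) - (1) = 3 + exp(2).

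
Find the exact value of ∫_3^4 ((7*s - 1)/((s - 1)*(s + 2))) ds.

-5*log(5) + 3*log(2) + 7*log(3)

Factor the denominator: s**2 + s - 2 = (s + 2)(s - 1).
Partial fractions: (7*s - 1)/((s - 1)*(s + 2)) = 5/(s + 2) + 2/(s - 1).
An antiderivative is F(s) = 2*log(s - 1) + 5*log(s + 2).
Then F(4) - F(3) = (5*log(2) + 7*log(3)) - (2*log(2) + 5*log(5)) = -5*log(5) + 3*log(2) + 7*log(3).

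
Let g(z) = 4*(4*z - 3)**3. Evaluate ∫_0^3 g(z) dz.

Let u = 4*z - 3, so du = 4 dz. When z = 0, u = -3; when z = 3, u = 9.
The integral becomes ∫ u**3 du from -3 to 9, with antiderivative u**4/4.
Back in z: F(z) = (4*z - 3)**4/4.
Then F(3) - F(0) = (6561/4) - (81/4) = 1620.

1620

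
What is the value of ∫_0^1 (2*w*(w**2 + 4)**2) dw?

61/3

Let u = w**2 + 4, so du = 2*w dw. When w = 0, u = 4; when w = 1, u = 5.
The integral becomes ∫ u**2 du from 4 to 5, with antiderivative u**3/3.
Back in w: F(w) = (w**2 + 4)**3/3.
Then F(1) - F(0) = (125/3) - (64/3) = 61/3.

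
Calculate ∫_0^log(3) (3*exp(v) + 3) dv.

3*log(3) + 6

An antiderivative is F(v) = 3*v + 3*exp(v).
Then F(log(3)) - F(0) = (3*log(3) + 9) - (3) = 3*log(3) + 6.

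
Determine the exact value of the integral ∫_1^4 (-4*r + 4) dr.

-18

By the power rule, an antiderivative is F(r) = -2*r**2 + 4*r.
Then F(4) - F(1) = (-16) - (2) = -18.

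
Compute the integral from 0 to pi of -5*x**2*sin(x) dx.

Integrate by parts twice (u = x^2, dv = -5*sin(x) dx).
An antiderivative is F(x) = 5*x**2*cos(x) - 10*x*sin(x) - 10*cos(x).
Then F(pi) - F(0) = (10 - 5*pi**2) - (-10) = 20 - 5*pi**2.

20 - 5*pi**2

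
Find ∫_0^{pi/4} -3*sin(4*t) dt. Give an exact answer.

An antiderivative is F(t) = 3*cos(4*t)/4.
Then F(pi/4) - F(0) = (-3/4) - (3/4) = -3/2.

-3/2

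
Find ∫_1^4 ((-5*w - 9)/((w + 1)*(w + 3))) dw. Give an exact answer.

-3*log(7) - 2*log(5) + 8*log(2)

Factor the denominator: w**2 + 4*w + 3 = (w + 3)(w + 1).
Partial fractions: (-5*w - 9)/((w + 1)*(w + 3)) = -3/(w + 3) - 2/(w + 1).
An antiderivative is F(w) = -2*log(w + 1) - 3*log(w + 3).
Then F(4) - F(1) = (-3*log(7) - 2*log(5)) - (-8*log(2)) = -3*log(7) - 2*log(5) + 8*log(2).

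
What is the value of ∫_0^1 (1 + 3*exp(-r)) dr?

An antiderivative is F(r) = r - 3*exp(-r).
Then F(1) - F(0) = (1 - 3*exp(-1)) - (-3) = 4 - 3*exp(-1).

4 - 3*exp(-1)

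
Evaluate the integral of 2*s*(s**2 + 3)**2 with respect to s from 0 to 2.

Let u = s**2 + 3, so du = 2*s ds. When s = 0, u = 3; when s = 2, u = 7.
The integral becomes ∫ u**2 du from 3 to 7, with antiderivative u**3/3.
Back in s: F(s) = (s**2 + 3)**3/3.
Then F(2) - F(0) = (343/3) - (9) = 316/3.

316/3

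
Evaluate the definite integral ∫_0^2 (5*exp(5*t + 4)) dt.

-exp(4) + exp(14)

Let u = 5*t + 4, so du = 5 dt. When t = 0, u = 4; when t = 2, u = 14.
The integral becomes ∫ exp(u) du from 4 to 14, with antiderivative exp(u).
Back in t: F(t) = exp(5*t + 4).
Then F(2) - F(0) = (exp(14)) - (exp(4)) = -exp(4) + exp(14).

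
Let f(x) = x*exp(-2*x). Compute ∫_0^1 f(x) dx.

Integrate by parts once (u = x, dv = exp(-2*x) dx).
An antiderivative is F(x) = (-2*x - 1)*exp(-2*x)/4.
Then F(1) - F(0) = (-3*exp(-2)/4) - (-1/4) = (-3 + exp(2))*exp(-2)/4.

(-3 + exp(2))*exp(-2)/4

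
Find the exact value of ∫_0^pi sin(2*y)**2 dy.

pi/2

Use the identity sin^2(2*y) = (1 - cos(4*y))/2.
An antiderivative is F(y) = y/2 - sin(4*y)/8.
Then F(pi) - F(0) = (pi/2) - (0) = pi/2.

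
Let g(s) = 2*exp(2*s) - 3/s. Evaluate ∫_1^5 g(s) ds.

-exp(2) - 3*log(5) + exp(10)

An antiderivative is F(s) = exp(2*s) - 3*log(s).
Then F(5) - F(1) = (-3*log(5) + exp(10)) - (exp(2)) = -exp(2) - 3*log(5) + exp(10).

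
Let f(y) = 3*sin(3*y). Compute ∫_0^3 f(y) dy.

Let u = 3*y, so du = 3 dy. When y = 0, u = 0; when y = 3, u = 9.
The integral becomes ∫ sin(u) du from 0 to 9, with antiderivative -cos(u).
Back in y: F(y) = -cos(3*y).
Then F(3) - F(0) = (-cos(9)) - (-1) = 1 - cos(9).

1 - cos(9)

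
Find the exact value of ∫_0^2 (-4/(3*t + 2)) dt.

-8*log(2)/3

An antiderivative is F(t) = -4*log(3*t + 2)/3.
Then F(2) - F(0) = (-log(16)) - (-4*log(2)/3) = -8*log(2)/3.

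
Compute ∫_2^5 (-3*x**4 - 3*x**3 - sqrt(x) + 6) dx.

By the power rule, an antiderivative is F(x) = -3*x**5/5 - 3*x**4/4 - 2*x**(3/2)/3 + 6*x.
Then F(5) - F(2) = (-9255/4 - 10*sqrt(5)/3) - (-96/5 - 4*sqrt(2)/3) = -45891/20 - 10*sqrt(5)/3 + 4*sqrt(2)/3.

-45891/20 - 10*sqrt(5)/3 + 4*sqrt(2)/3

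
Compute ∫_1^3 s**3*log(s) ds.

Integrate by parts once (u = ln s, dv = s**3 ds).
An antiderivative is F(s) = s**4*(4*log(s) - 1)/16.
Then F(3) - F(1) = (-81/16 + 81*log(3)/4) - (-1/16) = -5 + 81*log(3)/4.

-5 + 81*log(3)/4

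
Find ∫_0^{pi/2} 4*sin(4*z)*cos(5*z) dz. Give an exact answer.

-16/9

Use the identity sin(4*z)cos(5*z) = [sin(9*z) + sin(-z)]/2.
An antiderivative is F(z) = 2*cos(z) - 2*cos(9*z)/9.
Then F(pi/2) - F(0) = (0) - (16/9) = -16/9.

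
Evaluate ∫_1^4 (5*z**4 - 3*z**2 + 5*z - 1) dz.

By the power rule, an antiderivative is F(z) = z**5 - z**3 + 5*z**2/2 - z.
Then F(4) - F(1) = (996) - (3/2) = 1989/2.

1989/2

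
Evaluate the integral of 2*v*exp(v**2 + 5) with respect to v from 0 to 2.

Let u = v**2 + 5, so du = 2*v dv. When v = 0, u = 5; when v = 2, u = 9.
The integral becomes ∫ exp(u) du from 5 to 9, with antiderivative exp(u).
Back in v: F(v) = exp(v**2 + 5).
Then F(2) - F(0) = (exp(9)) - (exp(5)) = -exp(5) + exp(9).

-exp(5) + exp(9)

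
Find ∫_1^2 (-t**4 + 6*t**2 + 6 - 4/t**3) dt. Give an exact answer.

123/10

By the power rule, an antiderivative is F(t) = -t**5/5 + 2*t**3 + 6*t + 2/t**2.
Then F(2) - F(1) = (221/10) - (49/5) = 123/10.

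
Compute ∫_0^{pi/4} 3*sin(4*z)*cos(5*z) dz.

-4/3 + 2*sqrt(2)/3

Use the identity sin(4*z)cos(5*z) = [sin(9*z) + sin(-z)]/2.
An antiderivative is F(z) = 3*cos(z)/2 - cos(9*z)/6.
Then F(pi/4) - F(0) = (2*sqrt(2)/3) - (4/3) = -4/3 + 2*sqrt(2)/3.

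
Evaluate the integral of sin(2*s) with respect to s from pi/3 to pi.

-3/4

An antiderivative is F(s) = -cos(2*s)/2.
Then F(pi) - F(pi/3) = (-1/2) - (1/4) = -3/4.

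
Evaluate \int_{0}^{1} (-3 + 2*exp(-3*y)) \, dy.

-7/3 - 2*exp(-3)/3

An antiderivative is F(y) = -3*y - 2*exp(-3*y)/3.
Then F(1) - F(0) = (-3 - 2*exp(-3)/3) - (-2/3) = -7/3 - 2*exp(-3)/3.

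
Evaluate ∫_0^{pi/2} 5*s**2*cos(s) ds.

Integrate by parts twice (u = s^2, dv = 5*cos(s) ds).
An antiderivative is F(s) = 5*s**2*sin(s) + 10*s*cos(s) - 10*sin(s).
Then F(pi/2) - F(0) = (-10 + 5*pi**2/4) - (0) = -10 + 5*pi**2/4.

-10 + 5*pi**2/4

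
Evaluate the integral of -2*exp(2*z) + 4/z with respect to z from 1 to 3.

-exp(6) + log(81) + exp(2)

An antiderivative is F(z) = -exp(2*z) + 4*log(z).
Then F(3) - F(1) = (-exp(6) + log(81)) - (-exp(2)) = -exp(6) + log(81) + exp(2).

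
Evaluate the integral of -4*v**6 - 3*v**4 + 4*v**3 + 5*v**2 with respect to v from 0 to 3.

By the power rule, an antiderivative is F(v) = -4*v**7/7 - 3*v**5/5 + v**4 + 5*v**3/3.
Then F(3) - F(0) = (-44433/35) - (0) = -44433/35.

-44433/35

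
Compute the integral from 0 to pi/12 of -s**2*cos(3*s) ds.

sqrt(2)*(-8*pi - pi**2 + 32)/864

Integrate by parts twice (u = s^2, dv = -cos(3*s) ds).
An antiderivative is F(s) = -s**2*sin(3*s)/3 - 2*s*cos(3*s)/9 + 2*sin(3*s)/27.
Then F(pi/12) - F(0) = (sqrt(2)*(-8*pi - pi**2 + 32)/864) - (0) = sqrt(2)*(-8*pi - pi**2 + 32)/864.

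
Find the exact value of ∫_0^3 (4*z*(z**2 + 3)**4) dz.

Let u = z**2 + 3, so du = 2*z dz. When z = 0, u = 3; when z = 3, u = 12.
The integral becomes 2·∫ u**4 du from 3 to 12, with antiderivative 2*u**5/5.
Back in z: F(z) = 2*(z**2 + 3)**5/5.
Then F(3) - F(0) = (497664/5) - (486/5) = 497178/5.

497178/5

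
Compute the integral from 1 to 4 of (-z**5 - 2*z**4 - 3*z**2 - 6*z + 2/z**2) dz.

-5991/5

By the power rule, an antiderivative is F(z) = -z**6/6 - 2*z**5/5 - z**3 - 3*z**2 - 2/z.
Then F(4) - F(1) = (-36143/30) - (-197/30) = -5991/5.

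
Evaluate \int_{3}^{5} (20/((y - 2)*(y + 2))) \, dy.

-5*log(7) + 5*log(3) + 5*log(5)

Factor the denominator: y**2 - 4 = (y + 2)(y - 2).
Partial fractions: 20/((y - 2)*(y + 2)) = -5/(y + 2) + 5/(y - 2).
An antiderivative is F(y) = 5*log(y - 2) - 5*log(y + 2).
Then F(5) - F(3) = (-5*log(7) + 5*log(3)) - (-5*log(5)) = -5*log(7) + 5*log(3) + 5*log(5).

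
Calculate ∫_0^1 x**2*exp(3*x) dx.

-2/27 + 5*exp(3)/27

Integrate by parts twice (u = x^2, dv = exp(3*x) dx).
An antiderivative is F(x) = (9*x**2 - 6*x + 2)*exp(3*x)/27.
Then F(1) - F(0) = (5*exp(3)/27) - (2/27) = -2/27 + 5*exp(3)/27.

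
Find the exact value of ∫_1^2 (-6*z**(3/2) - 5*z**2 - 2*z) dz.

-48*sqrt(2)/5 - 184/15

By the power rule, an antiderivative is F(z) = -12*z**(5/2)/5 - 5*z**3/3 - z**2.
Then F(2) - F(1) = (-52/3 - 48*sqrt(2)/5) - (-76/15) = -48*sqrt(2)/5 - 184/15.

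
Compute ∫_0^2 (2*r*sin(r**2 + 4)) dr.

cos(4) - cos(8)

Let u = r**2 + 4, so du = 2*r dr. When r = 0, u = 4; when r = 2, u = 8.
The integral becomes ∫ sin(u) du from 4 to 8, with antiderivative -cos(u).
Back in r: F(r) = -cos(r**2 + 4).
Then F(2) - F(0) = (-cos(8)) - (-cos(4)) = cos(4) - cos(8).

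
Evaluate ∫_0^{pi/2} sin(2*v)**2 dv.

pi/4

Use the identity sin^2(2*v) = (1 - cos(4*v))/2.
An antiderivative is F(v) = v/2 - sin(4*v)/8.
Then F(pi/2) - F(0) = (pi/4) - (0) = pi/4.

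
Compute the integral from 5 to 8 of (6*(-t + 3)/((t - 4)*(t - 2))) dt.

Factor the denominator: t**2 - 6*t + 8 = (t - 2)(t - 4).
Partial fractions: 6*(-t + 3)/((t - 4)*(t - 2)) = -3/(t - 2) - 3/(t - 4).
An antiderivative is F(t) = -3*log(t - 4) - 3*log(t - 2).
Then F(8) - F(5) = (-9*log(2) - 3*log(3)) - (-log(27)) = -9*log(2).

-9*log(2)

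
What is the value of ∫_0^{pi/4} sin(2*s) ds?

An antiderivative is F(s) = -cos(2*s)/2.
Then F(pi/4) - F(0) = (0) - (-1/2) = 1/2.

1/2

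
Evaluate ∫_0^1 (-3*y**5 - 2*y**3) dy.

By the power rule, an antiderivative is F(y) = -y**6/2 - y**4/2.
Then F(1) - F(0) = (-1) - (0) = -1.

-1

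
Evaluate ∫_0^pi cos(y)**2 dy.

Use the identity cos^2(y) = (1 + cos(2*y))/2.
An antiderivative is F(y) = y/2 + sin(2*y)/4.
Then F(pi) - F(0) = (pi/2) - (0) = pi/2.

pi/2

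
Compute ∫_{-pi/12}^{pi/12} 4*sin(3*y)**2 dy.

Use the identity sin^2(3*y) = (1 - cos(6*y))/2.
An antiderivative is F(y) = 2*y - sin(6*y)/3.
Then F(pi/12) - F(-pi/12) = (-1/3 + pi/6) - (1/3 - pi/6) = -2/3 + pi/3.

-2/3 + pi/3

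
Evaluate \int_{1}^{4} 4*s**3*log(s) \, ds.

-255/4 + 512*log(2)

Integrate by parts once (u = ln s, dv = 4*s**3 ds).
An antiderivative is F(s) = s**4*(4*log(s) - 1)/4.
Then F(4) - F(1) = (-64 + 512*log(2)) - (-1/4) = -255/4 + 512*log(2).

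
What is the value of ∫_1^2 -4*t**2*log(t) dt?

28/9 - 32*log(2)/3

Integrate by parts once (u = ln t, dv = -4*t**2 dt).
An antiderivative is F(t) = -4*t**3*(3*log(t) - 1)/9.
Then F(2) - F(1) = (32/9 - 32*log(2)/3) - (4/9) = 28/9 - 32*log(2)/3.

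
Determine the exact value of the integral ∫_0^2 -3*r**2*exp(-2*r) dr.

-3/4 + 39*exp(-4)/4

Integrate by parts twice (u = r^2, dv = -3*exp(-2*r) dr).
An antiderivative is F(r) = (6*r**2 + 6*r + 3)*exp(-2*r)/4.
Then F(2) - F(0) = (39*exp(-4)/4) - (3/4) = -3/4 + 39*exp(-4)/4.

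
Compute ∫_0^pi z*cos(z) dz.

Integrate by parts once (u = z, dv = cos(z) dz).
An antiderivative is F(z) = z*sin(z) + cos(z).
Then F(pi) - F(0) = (-1) - (1) = -2.

-2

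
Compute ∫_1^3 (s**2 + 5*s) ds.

By the power rule, an antiderivative is F(s) = s**3/3 + 5*s**2/2.
Then F(3) - F(1) = (63/2) - (17/6) = 86/3.

86/3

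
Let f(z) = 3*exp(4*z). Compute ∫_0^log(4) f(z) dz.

765/4

Let u = exp(z), so du = exp(z) dz. When z = 0, u = 1; when z = log(4), u = 4.
The integral becomes 3·∫ u**3 du from 1 to 4, with antiderivative 3*u**4/4.
Back in z: F(z) = 3*exp(4*z)/4.
Then F(log(4)) - F(0) = (192) - (3/4) = 765/4.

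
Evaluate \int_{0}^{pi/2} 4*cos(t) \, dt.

An antiderivative is F(t) = 4*sin(t).
Then F(pi/2) - F(0) = (4) - (0) = 4.

4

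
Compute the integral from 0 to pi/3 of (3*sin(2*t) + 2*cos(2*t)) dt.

sqrt(3)/2 + 9/4

An antiderivative is F(t) = sin(2*t) - 3*cos(2*t)/2.
Then F(pi/3) - F(0) = (3/4 + sqrt(3)/2) - (-3/2) = sqrt(3)/2 + 9/4.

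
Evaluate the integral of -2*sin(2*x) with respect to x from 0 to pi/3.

An antiderivative is F(x) = cos(2*x).
Then F(pi/3) - F(0) = (-1/2) - (1) = -3/2.

-3/2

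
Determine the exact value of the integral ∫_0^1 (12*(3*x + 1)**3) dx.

255

Let u = 3*x + 1, so du = 3 dx. When x = 0, u = 1; when x = 1, u = 4.
The integral becomes 4·∫ u**3 du from 1 to 4, with antiderivative u**4.
Back in x: F(x) = (3*x + 1)**4.
Then F(1) - F(0) = (256) - (1) = 255.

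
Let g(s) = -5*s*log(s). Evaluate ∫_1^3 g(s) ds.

10 - 45*log(3)/2

Integrate by parts once (u = ln s, dv = -5*s ds).
An antiderivative is F(s) = -5*s**2*(2*log(s) - 1)/4.
Then F(3) - F(1) = (45/4 - 45*log(3)/2) - (5/4) = 10 - 45*log(3)/2.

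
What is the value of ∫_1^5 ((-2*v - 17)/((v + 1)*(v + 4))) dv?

-3*log(5) + log(3)

Factor the denominator: v**2 + 5*v + 4 = (v + 4)(v + 1).
Partial fractions: (-2*v - 17)/((v + 1)*(v + 4)) = 3/(v + 4) - 5/(v + 1).
An antiderivative is F(v) = -5*log(v + 1) + 3*log(v + 4).
Then F(5) - F(1) = (log(3/32)) - (-5*log(2) + 3*log(5)) = -3*log(5) + log(3).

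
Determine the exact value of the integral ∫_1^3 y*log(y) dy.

Integrate by parts once (u = ln y, dv = y dy).
An antiderivative is F(y) = y**2*(2*log(y) - 1)/4.
Then F(3) - F(1) = (-9/4 + 9*log(3)/2) - (-1/4) = -2 + 9*log(3)/2.

-2 + 9*log(3)/2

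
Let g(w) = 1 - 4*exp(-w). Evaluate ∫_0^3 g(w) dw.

An antiderivative is F(w) = w + 4*exp(-w).
Then F(3) - F(0) = (4*exp(-3) + 3) - (4) = -1 + 4*exp(-3).

-1 + 4*exp(-3)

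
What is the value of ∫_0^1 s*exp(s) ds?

1

Integrate by parts once (u = s, dv = exp(s) ds).
An antiderivative is F(s) = (s - 1)*exp(s).
Then F(1) - F(0) = (0) - (-1) = 1.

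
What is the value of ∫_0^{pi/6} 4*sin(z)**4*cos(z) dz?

1/40

Let u = sin(z), so du = cos(z) dz. When z = 0, u = 0; when z = pi/6, u = 1/2.
The integral becomes 4·∫ u**4 du from 0 to 1/2, with antiderivative 4*u**5/5.
Back in z: F(z) = 4*sin(z)**5/5.
Then F(pi/6) - F(0) = (1/40) - (0) = 1/40.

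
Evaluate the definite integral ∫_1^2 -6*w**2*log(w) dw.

14/3 - 16*log(2)

Integrate by parts once (u = ln w, dv = -6*w**2 dw).
An antiderivative is F(w) = -2*w**3*(3*log(w) - 1)/3.
Then F(2) - F(1) = (16/3 - 16*log(2)) - (2/3) = 14/3 - 16*log(2).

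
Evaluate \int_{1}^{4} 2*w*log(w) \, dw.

-15/2 + 32*log(2)

Integrate by parts once (u = ln w, dv = 2*w dw).
An antiderivative is F(w) = w**2*(2*log(w) - 1)/2.
Then F(4) - F(1) = (-8 + 32*log(2)) - (-1/2) = -15/2 + 32*log(2).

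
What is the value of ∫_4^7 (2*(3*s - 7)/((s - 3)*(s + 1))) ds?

-5*log(5) + 17*log(2)

Factor the denominator: s**2 - 2*s - 3 = (s + 1)(s - 3).
Partial fractions: 2*(3*s - 7)/((s - 3)*(s + 1)) = 5/(s + 1) + 1/(s - 3).
An antiderivative is F(s) = log(s - 3) + 5*log(s + 1).
Then F(7) - F(4) = (17*log(2)) - (5*log(5)) = -5*log(5) + 17*log(2).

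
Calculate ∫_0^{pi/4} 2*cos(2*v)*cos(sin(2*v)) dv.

sin(1)

Let u = sin(2*v), so du = 2*cos(2*v) dv. When v = 0, u = 0; when v = pi/4, u = 1.
The integral becomes ∫ cos(u) du from 0 to 1, with antiderivative sin(u).
Back in v: F(v) = sin(sin(2*v)).
Then F(pi/4) - F(0) = (sin(1)) - (0) = sin(1).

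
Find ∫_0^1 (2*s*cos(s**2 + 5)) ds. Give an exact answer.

Let u = s**2 + 5, so du = 2*s ds. When s = 0, u = 5; when s = 1, u = 6.
The integral becomes ∫ cos(u) du from 5 to 6, with antiderivative sin(u).
Back in s: F(s) = sin(s**2 + 5).
Then F(1) - F(0) = (sin(6)) - (sin(5)) = sin(6) - sin(5).

sin(6) - sin(5)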